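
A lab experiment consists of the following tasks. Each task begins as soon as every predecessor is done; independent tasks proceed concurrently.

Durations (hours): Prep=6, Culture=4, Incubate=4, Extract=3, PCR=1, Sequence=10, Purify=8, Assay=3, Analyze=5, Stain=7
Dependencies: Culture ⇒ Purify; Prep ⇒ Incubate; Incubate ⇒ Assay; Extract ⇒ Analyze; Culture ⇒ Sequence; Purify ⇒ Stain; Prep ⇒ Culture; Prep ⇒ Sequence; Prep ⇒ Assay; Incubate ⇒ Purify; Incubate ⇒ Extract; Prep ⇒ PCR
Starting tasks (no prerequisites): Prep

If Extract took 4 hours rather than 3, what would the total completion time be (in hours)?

25

Critical path before the change: Prep→Culture→Purify→Stain = 6+4+8+7 = 25 giving 25 hours.
The longest path through Extract is only 18 hours, so Extract has float 7.
The critical path is still Prep→Culture→Purify→Stain; finish is now 25 hours.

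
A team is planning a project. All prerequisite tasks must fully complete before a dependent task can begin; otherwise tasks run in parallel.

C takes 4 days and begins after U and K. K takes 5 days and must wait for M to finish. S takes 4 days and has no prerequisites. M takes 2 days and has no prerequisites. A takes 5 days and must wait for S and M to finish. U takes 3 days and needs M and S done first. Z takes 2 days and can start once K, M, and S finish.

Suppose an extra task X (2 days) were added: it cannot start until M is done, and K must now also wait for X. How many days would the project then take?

Originally the project takes 11 days.
With X inserted, K now waits for max(M, X).
New critical path: M→X→K→C = 2+2+5+4 = 13 ⇒ 13 days.

13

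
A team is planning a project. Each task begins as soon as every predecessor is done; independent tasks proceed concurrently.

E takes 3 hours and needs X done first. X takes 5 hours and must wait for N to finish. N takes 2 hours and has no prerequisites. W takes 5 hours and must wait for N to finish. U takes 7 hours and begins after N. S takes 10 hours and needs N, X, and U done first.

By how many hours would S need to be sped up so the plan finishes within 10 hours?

9

Current finish: 19 hours; target: 10.
S is on every critical path, so each hour cut from S cuts the finish by one (this holds down to a finish of 10).
Need 19 − 10 = 9 hours off S → S becomes 1 hour, finish becomes 10.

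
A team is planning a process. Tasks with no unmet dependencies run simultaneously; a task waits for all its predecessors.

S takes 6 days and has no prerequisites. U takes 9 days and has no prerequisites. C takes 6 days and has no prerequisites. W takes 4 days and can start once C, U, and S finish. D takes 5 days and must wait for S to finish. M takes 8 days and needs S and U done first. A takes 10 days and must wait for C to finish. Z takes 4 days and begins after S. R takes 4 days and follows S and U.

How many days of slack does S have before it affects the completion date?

3

U→M = 9+8 = 17 sets the makespan at 17 days.
The longest chain containing S totals 14 days.
So S can slip 9 − 6 = 3 days.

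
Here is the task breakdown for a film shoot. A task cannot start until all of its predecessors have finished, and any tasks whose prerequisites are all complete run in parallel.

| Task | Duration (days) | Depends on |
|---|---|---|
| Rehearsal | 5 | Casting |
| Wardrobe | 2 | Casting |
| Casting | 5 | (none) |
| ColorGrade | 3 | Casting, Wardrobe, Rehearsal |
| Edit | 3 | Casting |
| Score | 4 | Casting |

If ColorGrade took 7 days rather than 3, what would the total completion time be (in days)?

Critical path before the change: Casting→Rehearsal→ColorGrade = 5+5+3 = 13 giving 13 days.
ColorGrade lies on that path, so at 7 days the path becomes 17 days.
That remains the longest chain; total 17 days.

17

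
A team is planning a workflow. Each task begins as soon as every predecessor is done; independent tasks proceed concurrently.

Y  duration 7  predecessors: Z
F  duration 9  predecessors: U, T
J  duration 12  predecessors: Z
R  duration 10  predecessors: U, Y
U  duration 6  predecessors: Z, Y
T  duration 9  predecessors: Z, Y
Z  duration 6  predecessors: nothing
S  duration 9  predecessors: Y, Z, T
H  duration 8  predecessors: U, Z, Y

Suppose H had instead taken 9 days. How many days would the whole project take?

Actual critical path: Z→Y→T→S = 6+7+9+9 = 31 ⇒ 31 days.
The longest path through H is only 27 days, so H has float 4.
That remains the longest chain; total 31 days.

31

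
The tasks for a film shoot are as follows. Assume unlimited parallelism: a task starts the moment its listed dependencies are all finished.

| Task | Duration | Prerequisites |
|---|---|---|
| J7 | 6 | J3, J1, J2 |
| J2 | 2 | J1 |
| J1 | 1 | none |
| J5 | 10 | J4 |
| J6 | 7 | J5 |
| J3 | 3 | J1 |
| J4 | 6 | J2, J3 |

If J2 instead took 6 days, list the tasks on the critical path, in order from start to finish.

J1, J2, J4, J5, J6

As given, the longest chain is J1→J3→J4→J5→J6 = 1+3+6+10+7 = 27, so the finish is 27 days.
The longest path through J2 is only 26 days, so J2 has float 1.
Now J1→J2→J4→J5→J6 = 1+6+6+10+7 = 30 is longest, so the finish becomes 30 days.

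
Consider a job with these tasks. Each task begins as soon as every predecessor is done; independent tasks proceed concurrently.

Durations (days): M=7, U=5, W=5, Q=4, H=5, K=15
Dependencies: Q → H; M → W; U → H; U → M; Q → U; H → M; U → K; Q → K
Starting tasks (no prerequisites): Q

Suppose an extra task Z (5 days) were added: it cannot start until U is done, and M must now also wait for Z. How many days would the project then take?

26

Originally the project takes 26 days.
With Z inserted, M now waits for max(U, H, Z).
New critical path: Q→U→Z→M→W = 4+5+5+7+5 = 26 ⇒ 26 days.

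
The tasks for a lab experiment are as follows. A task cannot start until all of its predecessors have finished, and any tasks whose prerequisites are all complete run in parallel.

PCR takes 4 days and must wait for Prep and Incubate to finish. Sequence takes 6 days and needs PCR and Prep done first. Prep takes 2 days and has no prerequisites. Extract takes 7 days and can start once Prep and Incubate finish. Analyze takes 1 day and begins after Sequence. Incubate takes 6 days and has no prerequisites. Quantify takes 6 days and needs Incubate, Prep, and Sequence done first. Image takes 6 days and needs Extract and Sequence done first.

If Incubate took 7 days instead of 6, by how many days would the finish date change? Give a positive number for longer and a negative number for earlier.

1

As given, the longest chain is Incubate→PCR→Sequence→Image = 6+4+6+6 = 22, so the finish is 22 days.
Incubate lies on that path, so at 7 days the path becomes 23 days.
No other chain overtakes it, so the finish is 23 days.
Change in finish: 23 − 22 = +1 days.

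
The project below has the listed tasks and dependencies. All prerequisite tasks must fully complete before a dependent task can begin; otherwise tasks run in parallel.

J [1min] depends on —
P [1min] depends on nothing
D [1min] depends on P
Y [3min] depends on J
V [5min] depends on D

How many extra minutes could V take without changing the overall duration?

Critical path: P→D→V = 1+1+5 = 7, so the finish is 7 minutes.
Longest path through V: 7 minutes (earliest finish 7, latest finish 7).
Float = 7 − 7 = 0.

0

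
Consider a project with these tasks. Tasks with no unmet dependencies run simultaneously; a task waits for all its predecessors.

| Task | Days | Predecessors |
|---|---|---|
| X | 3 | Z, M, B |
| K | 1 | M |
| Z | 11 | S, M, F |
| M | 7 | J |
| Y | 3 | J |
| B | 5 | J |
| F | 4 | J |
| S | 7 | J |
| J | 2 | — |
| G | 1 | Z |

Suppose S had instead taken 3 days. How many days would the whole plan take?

23

The binding path is J→S→Z→X = 2+7+11+3 = 23; finish at 23 days.
S is on the critical path; changing it to 3 makes that path 19 days.
The binding chain switches to J→M→Z→X = 2+7+11+3 = 23; finish 23 days.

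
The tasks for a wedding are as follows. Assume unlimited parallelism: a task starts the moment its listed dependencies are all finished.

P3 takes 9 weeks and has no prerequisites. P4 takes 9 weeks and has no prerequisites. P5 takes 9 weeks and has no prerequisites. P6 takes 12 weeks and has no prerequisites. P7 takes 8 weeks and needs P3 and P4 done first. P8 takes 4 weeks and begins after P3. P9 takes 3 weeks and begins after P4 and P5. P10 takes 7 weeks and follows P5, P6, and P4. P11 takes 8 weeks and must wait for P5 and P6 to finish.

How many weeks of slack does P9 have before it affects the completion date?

8

Critical path: P6→P11 = 12+8 = 20, so the finish is 20 weeks.
P9 finishes as early as 12 and must finish by 20.
Slack of P9 = 17 − 9 = 8 weeks.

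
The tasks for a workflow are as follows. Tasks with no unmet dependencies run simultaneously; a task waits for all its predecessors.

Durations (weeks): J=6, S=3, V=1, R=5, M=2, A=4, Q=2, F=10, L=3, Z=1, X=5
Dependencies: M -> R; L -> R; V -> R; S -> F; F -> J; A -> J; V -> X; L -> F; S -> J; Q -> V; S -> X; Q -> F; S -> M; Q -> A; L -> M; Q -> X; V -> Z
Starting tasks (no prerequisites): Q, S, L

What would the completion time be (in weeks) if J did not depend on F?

13

Original critical path: S→F→J = 3+10+6 = 19 ⇒ 19 weeks.
Without F→J, J's earliest start moves from 13 to 6.
New critical path: S→F = 3+10 = 13 ⇒ 13 weeks.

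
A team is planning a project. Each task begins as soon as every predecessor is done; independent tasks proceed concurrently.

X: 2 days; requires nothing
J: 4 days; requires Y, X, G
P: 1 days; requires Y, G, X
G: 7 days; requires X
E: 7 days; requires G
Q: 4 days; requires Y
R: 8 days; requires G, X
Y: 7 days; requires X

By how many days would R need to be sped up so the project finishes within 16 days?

Current finish: 17 days; target: 16.
R is on every critical path, so each day cut from R cuts the finish by one (this holds down to a finish of 16).
Need 17 − 16 = 1 day off R → R becomes 7 days, finish becomes 16.

1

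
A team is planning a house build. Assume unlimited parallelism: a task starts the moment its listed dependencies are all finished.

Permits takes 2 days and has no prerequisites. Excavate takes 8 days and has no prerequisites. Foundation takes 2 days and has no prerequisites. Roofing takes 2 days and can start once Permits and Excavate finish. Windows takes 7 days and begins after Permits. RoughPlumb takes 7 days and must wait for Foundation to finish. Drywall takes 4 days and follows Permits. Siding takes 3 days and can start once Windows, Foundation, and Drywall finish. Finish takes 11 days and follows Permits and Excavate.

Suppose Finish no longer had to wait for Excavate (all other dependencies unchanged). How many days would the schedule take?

Before: longest chain Excavate→Finish = 8+11 = 19, finish 19.
Without Excavate→Finish, Finish's earliest start moves from 8 to 2.
After: Permits→Finish = 2+11 = 13 → 13 days.

13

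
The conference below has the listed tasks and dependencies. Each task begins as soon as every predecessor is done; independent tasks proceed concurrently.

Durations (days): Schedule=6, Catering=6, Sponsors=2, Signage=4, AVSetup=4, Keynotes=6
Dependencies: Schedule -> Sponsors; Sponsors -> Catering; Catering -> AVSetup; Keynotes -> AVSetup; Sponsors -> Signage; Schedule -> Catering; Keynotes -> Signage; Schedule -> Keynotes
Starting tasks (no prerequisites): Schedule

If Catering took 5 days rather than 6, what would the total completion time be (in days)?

17

Baseline: Schedule→Sponsors→Catering→AVSetup = 6+2+6+4 = 18 → 18 days.
Catering is on the critical path; changing it to 5 makes that path 17 days.
That remains the longest chain; total 17 days.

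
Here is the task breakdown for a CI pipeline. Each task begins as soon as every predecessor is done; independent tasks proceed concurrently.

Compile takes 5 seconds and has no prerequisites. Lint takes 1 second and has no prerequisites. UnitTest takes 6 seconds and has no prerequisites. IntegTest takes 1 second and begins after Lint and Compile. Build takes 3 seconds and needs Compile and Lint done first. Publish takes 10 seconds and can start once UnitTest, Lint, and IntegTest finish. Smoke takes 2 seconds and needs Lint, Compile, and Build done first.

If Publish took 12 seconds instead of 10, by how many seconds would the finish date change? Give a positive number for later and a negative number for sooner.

2

Actual critical path: Compile→IntegTest→Publish = 5+1+10 = 16 ⇒ 16 seconds.
Publish is on the critical path; changing it to 12 makes that path 18 seconds.
No other chain overtakes it, so the finish is 18 seconds.
Change in finish: 18 − 16 = +2 seconds.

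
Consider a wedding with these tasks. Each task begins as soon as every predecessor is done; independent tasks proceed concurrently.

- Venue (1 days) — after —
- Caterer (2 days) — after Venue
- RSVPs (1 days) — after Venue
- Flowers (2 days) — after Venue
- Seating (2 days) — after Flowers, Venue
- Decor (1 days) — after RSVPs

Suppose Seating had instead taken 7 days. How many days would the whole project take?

10

Critical path before the change: Venue→Flowers→Seating = 1+2+2 = 5 giving 5 days.
Seating is on the critical path; changing it to 7 makes that path 10 days.
The critical path is still Venue→Flowers→Seating; finish is now 10 days.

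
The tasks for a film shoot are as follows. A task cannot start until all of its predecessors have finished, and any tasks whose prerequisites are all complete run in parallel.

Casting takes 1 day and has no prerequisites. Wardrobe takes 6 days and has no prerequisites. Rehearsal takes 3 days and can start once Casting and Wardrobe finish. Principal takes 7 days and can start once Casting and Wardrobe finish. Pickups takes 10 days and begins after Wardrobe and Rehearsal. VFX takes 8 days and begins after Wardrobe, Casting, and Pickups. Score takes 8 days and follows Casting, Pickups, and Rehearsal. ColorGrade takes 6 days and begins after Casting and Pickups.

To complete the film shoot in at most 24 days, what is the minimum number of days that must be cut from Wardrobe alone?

3

Current finish: 27 days; target: 24.
Wardrobe is on every critical path, so each day cut from Wardrobe cuts the finish by one (this holds down to a finish of 22).
Need 27 − 24 = 3 days off Wardrobe → Wardrobe becomes 3 days, finish becomes 24.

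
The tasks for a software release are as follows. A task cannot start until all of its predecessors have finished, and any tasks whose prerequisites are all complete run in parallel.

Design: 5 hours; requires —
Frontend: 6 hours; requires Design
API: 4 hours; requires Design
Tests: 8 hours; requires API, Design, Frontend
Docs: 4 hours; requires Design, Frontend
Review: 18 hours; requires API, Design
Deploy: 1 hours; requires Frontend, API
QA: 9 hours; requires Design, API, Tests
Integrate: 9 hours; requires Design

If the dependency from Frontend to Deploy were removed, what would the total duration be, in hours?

28

With the dependency in place, Design→Frontend→Tests→QA = 5+6+8+9 = 28 sets the finish at 28 hours.
Without Frontend→Deploy, Deploy's earliest start moves from 11 to 9.
After: Design→Frontend→Tests→QA = 5+6+8+9 = 28 → 28 hours.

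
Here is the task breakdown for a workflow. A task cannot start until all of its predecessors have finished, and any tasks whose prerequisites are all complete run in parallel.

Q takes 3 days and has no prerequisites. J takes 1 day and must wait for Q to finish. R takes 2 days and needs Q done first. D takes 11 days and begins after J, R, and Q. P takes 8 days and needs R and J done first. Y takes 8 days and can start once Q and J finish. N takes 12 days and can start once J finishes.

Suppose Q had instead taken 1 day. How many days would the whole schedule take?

Actual critical path: Q→J→N = 3+1+12 = 16 ⇒ 16 days.
Q is on the critical path; changing it to 1 makes that path 14 days.
No other chain overtakes it, so the finish is 14 days.

14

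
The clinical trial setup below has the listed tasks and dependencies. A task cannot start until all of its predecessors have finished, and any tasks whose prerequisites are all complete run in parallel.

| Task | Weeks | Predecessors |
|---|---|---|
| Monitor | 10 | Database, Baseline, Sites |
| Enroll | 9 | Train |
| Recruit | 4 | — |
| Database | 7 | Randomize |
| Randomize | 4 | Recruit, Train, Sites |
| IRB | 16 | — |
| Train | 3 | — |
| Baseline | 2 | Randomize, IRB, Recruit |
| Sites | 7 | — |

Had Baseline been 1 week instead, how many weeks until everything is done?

28

As given, the longest chain is IRB→Baseline→Monitor = 16+2+10 = 28, so the finish is 28 weeks.
Baseline is on the critical path; changing it to 1 makes that path 27 weeks.
New critical path: Sites→Randomize→Database→Monitor = 7+4+7+10 = 28 ⇒ 28 weeks.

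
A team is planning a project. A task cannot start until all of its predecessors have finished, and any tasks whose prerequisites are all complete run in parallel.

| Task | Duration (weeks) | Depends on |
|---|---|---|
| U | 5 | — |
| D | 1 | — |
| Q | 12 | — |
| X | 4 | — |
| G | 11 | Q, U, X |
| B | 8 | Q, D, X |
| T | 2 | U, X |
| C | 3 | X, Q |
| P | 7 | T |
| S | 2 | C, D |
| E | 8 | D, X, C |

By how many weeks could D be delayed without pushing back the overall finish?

14

Critical path: Q→G = 12+11 = 23, so the finish is 23 weeks.
Longest path through D: 9 weeks (earliest finish 1, latest finish 15).
Float = 23 − 9 = 14.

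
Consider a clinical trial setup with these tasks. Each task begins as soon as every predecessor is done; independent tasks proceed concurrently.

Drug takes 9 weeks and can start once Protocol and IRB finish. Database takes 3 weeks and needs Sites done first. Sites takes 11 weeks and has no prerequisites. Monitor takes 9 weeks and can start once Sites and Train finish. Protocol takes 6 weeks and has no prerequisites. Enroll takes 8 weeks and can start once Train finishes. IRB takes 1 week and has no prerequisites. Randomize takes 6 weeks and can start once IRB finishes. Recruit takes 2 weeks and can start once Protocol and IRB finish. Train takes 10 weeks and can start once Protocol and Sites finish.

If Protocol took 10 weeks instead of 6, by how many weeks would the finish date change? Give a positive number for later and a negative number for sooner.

0

The binding path is Sites→Train→Monitor = 11+10+9 = 30; finish at 30 weeks.
Protocol is off the critical path — its longest chain is 25 weeks, giving 5 of slack.
No other chain overtakes it, so the finish is 30 weeks.
Change in finish: 30 − 30 = +0 weeks.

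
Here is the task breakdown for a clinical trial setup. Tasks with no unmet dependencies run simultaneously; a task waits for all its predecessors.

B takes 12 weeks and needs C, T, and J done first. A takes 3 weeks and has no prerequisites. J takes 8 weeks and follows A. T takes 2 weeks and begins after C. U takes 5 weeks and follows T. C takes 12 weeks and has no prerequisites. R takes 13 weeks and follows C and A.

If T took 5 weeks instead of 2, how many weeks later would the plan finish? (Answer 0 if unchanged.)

3

The binding path is C→T→B = 12+2+12 = 26; finish at 26 weeks.
T lies on that path, so at 5 weeks the path becomes 29 weeks.
No other chain overtakes it, so the finish is 29 weeks.
Change in finish: 29 − 26 = +3 weeks.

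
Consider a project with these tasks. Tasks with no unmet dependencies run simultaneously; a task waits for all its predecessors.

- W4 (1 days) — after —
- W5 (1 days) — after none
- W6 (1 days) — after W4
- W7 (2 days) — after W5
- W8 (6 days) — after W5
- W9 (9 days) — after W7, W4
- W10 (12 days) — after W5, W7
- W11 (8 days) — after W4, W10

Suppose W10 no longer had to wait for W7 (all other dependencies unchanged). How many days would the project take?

21

Before: longest chain W5→W7→W10→W11 = 1+2+12+8 = 23, finish 23.
Without W7→W10, W10's earliest start moves from 3 to 1.
After: W5→W10→W11 = 1+12+8 = 21 → 21 days.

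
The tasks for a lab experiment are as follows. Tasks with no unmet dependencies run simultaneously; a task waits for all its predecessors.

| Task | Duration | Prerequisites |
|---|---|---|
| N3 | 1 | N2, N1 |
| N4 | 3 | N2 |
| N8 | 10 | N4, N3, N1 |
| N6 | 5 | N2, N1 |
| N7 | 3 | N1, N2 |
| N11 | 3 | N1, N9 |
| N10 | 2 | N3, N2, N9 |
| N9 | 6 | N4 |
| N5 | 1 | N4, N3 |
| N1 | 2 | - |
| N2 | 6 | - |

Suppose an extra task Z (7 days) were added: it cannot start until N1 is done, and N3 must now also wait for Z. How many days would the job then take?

Originally the job takes 19 days.
With Z inserted, N3 now waits for max(N2, N1, Z).
New critical path: N1→Z→N3→N8 = 2+7+1+10 = 20 ⇒ 20 days.

20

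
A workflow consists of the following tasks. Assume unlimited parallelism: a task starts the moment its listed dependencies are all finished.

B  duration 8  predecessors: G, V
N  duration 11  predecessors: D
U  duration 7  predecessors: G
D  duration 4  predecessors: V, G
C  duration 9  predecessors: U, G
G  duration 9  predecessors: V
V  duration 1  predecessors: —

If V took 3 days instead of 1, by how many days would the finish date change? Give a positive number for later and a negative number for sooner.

Actual critical path: V→G→U→C = 1+9+7+9 = 26 ⇒ 26 days.
V lies on that path, so at 3 days the path becomes 28 days.
That remains the longest chain; total 28 days.
Change in finish: 28 − 26 = +2 days.

2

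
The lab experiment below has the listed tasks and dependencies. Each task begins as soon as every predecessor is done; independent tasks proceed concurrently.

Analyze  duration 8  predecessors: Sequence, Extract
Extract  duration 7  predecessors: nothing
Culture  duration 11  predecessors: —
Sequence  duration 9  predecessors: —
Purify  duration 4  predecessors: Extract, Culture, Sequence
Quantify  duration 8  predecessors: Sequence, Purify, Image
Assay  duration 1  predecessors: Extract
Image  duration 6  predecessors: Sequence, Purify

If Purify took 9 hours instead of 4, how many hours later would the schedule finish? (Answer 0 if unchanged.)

Critical path before the change: Culture→Purify→Image→Quantify = 11+4+6+8 = 29 giving 29 hours.
Purify lies on that path, so at 9 hours the path becomes 34 hours.
That remains the longest chain; total 34 hours.
Change in finish: 34 − 29 = +5 hours.

5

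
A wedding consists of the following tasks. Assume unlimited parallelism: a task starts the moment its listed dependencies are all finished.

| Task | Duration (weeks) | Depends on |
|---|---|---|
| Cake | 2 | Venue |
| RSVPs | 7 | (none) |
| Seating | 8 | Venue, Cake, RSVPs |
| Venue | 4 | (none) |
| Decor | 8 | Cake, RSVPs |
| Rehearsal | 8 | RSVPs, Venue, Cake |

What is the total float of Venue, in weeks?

1

Critical path: RSVPs→Seating = 7+8 = 15, so the finish is 15 weeks.
Venue finishes as early as 4 and must finish by 5.
Slack of Venue = 1 − 0 = 1 week.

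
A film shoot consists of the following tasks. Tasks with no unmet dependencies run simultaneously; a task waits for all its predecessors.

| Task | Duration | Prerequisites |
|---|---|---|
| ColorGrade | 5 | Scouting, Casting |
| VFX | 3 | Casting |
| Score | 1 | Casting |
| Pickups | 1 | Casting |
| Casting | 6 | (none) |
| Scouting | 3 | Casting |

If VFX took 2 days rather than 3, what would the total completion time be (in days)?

Critical path before the change: Casting→Scouting→ColorGrade = 6+3+5 = 14 giving 14 days.
VFX is off the critical path — its longest chain is 9 days, giving 5 of slack.
No other chain overtakes it, so the finish is 14 days.

14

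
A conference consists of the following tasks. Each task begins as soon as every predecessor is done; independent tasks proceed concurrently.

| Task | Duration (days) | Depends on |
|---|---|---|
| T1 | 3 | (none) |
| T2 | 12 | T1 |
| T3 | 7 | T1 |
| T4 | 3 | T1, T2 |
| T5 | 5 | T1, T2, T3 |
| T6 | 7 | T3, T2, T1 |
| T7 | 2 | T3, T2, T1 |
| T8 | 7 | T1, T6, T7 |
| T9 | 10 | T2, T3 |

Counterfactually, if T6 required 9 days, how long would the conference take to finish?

31

The binding path is T1→T2→T6→T8 = 3+12+7+7 = 29; finish at 29 days.
T6 is on the critical path; changing it to 9 makes that path 31 days.
That remains the longest chain; total 31 days.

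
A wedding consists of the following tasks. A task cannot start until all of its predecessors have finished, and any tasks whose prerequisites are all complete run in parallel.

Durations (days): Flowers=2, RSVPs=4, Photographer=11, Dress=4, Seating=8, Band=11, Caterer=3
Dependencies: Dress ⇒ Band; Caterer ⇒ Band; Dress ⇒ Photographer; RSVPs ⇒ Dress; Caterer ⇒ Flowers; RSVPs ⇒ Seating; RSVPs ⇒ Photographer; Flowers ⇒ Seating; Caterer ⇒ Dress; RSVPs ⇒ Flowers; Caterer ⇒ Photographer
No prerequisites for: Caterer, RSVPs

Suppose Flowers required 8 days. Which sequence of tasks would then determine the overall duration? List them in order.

Baseline: RSVPs→Dress→Band = 4+4+11 = 19 → 19 days.
Flowers is off the critical path — its longest chain is 14 days, giving 5 of slack.
The binding chain switches to RSVPs→Flowers→Seating = 4+8+8 = 20; finish 20 days.

RSVPs, Flowers, Seating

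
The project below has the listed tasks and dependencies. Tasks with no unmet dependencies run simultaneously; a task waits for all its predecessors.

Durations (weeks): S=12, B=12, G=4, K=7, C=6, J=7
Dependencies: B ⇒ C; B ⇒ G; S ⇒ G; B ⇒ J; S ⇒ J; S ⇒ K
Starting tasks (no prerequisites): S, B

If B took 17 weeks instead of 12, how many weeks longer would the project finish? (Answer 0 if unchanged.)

5

The binding path is B→J = 12+7 = 19; finish at 19 weeks.
Since B is critical, the +5 change carries straight to that chain (now 24 weeks).
That remains the longest chain; total 24 weeks.
Change in finish: 24 − 19 = +5 weeks.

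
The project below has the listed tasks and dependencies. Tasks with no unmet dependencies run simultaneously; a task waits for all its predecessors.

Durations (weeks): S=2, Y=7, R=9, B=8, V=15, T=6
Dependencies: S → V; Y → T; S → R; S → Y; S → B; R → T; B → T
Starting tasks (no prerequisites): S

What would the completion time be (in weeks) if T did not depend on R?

17

Before: longest chain S→R→T = 2+9+6 = 17, finish 17.
Without R→T, T's earliest start moves from 11 to 10.
The longest chain is now S→V = 2+15 = 17, so the project takes 17 weeks.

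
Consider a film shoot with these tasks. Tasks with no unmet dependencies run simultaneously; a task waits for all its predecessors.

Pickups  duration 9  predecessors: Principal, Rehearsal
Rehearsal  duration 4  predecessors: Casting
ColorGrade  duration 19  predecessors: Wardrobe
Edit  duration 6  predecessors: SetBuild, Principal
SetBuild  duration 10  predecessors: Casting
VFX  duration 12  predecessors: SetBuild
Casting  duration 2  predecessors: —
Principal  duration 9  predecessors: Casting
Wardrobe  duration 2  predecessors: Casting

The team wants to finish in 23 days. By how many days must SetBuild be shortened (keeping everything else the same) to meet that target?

1

Current finish: 24 days; target: 23.
SetBuild is on every critical path, so each day cut from SetBuild cuts the finish by one (this holds down to a finish of 23).
Need 24 − 23 = 1 day off SetBuild → SetBuild becomes 9 days, finish becomes 23.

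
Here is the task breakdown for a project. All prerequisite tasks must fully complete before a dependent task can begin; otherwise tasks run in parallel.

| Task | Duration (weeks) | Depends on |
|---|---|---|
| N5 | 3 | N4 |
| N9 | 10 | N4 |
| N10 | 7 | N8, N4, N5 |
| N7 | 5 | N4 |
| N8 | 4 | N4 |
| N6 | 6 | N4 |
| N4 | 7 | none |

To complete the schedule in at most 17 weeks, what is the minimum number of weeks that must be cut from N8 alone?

Current finish: 18 weeks; target: 17.
N8 is on every critical path, so each week cut from N8 cuts the finish by one (this holds down to a finish of 17).
Need 18 − 17 = 1 week off N8 → N8 becomes 3 weeks, finish becomes 17.

1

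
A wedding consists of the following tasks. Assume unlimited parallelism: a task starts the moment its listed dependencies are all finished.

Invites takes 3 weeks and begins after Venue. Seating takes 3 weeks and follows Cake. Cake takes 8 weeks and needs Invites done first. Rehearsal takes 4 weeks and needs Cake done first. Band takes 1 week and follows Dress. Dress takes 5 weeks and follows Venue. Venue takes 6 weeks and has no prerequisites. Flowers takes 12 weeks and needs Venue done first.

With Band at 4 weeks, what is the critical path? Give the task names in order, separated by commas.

As given, the longest chain is Venue→Invites→Cake→Rehearsal = 6+3+8+4 = 21, so the finish is 21 weeks.
Band has 9 weeks of float (longest path through it is 12).
The critical path is still Venue→Invites→Cake→Rehearsal; finish is now 21 weeks.

Venue, Invites, Cake, Rehearsal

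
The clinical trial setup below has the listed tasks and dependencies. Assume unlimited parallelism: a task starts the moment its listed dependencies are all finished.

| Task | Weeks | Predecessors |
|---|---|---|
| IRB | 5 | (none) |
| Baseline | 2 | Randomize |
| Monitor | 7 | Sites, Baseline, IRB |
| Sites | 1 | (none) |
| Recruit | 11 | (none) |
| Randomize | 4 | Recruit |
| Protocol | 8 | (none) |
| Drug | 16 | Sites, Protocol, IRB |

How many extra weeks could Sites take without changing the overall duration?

7

Protocol→Drug = 8+16 = 24 sets the makespan at 24 weeks.
Sites finishes as early as 1 and must finish by 8.
Slack of Sites = 7 − 0 = 7 weeks.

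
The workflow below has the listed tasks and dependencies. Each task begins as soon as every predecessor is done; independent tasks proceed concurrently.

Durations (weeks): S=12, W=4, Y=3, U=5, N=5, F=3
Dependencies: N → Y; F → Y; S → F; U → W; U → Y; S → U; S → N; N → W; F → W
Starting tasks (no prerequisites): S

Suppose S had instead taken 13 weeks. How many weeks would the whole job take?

22

Actual critical path: S→U→W = 12+5+4 = 21 ⇒ 21 weeks.
S is on the critical path; changing it to 13 makes that path 22 weeks.
The critical path is still S→U→W; finish is now 22 weeks.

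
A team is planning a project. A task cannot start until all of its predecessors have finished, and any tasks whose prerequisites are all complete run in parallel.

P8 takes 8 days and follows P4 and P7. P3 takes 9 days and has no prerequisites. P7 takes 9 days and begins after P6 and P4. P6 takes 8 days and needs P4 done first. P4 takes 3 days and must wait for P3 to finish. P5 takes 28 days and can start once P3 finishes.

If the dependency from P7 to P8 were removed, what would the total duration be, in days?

Original critical path: P3→P4→P6→P7→P8 = 9+3+8+9+8 = 37 ⇒ 37 days.
Without P7→P8, P8's earliest start moves from 29 to 12.
New critical path: P3→P5 = 9+28 = 37 ⇒ 37 days.

37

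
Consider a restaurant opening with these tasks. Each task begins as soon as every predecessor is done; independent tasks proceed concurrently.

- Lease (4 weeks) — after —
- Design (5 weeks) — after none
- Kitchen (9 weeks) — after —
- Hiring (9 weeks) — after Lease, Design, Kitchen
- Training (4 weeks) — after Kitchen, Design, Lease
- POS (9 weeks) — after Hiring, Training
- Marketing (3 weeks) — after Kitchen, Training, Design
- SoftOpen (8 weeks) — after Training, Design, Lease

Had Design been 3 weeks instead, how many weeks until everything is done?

27

The binding path is Kitchen→Hiring→POS = 9+9+9 = 27; finish at 27 weeks.
Design has 4 weeks of float (longest path through it is 23).
No other chain overtakes it, so the finish is 27 weeks.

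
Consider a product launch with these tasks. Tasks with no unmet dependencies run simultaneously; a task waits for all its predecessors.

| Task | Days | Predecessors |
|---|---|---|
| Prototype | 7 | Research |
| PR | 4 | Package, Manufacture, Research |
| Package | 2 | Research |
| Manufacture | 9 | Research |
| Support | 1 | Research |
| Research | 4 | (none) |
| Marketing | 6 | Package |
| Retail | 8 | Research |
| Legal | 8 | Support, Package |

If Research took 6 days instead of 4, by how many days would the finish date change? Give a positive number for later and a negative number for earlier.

The binding path is Research→Manufacture→PR = 4+9+4 = 17; finish at 17 days.
Since Research is critical, the +2 change carries straight to that chain (now 19 days).
That remains the longest chain; total 19 days.
Change in finish: 19 − 17 = +2 days.

2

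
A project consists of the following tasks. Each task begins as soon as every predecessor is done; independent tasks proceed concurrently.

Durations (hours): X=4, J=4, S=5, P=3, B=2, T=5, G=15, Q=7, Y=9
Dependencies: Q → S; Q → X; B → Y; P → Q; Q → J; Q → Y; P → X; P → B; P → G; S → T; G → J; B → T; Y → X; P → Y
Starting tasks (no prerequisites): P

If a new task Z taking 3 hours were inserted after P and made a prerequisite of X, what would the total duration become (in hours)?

Originally the project takes 23 hours.
With Z inserted, X now waits for max(Y, P, Q, Z).
New critical path: P→Q→Y→X = 3+7+9+4 = 23 ⇒ 23 hours.

23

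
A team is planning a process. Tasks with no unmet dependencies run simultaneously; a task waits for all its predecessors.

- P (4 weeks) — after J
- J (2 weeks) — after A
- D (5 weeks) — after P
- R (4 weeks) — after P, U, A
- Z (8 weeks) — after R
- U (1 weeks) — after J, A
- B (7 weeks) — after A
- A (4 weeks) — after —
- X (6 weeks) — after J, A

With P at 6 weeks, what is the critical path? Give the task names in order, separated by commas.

A, J, P, R, Z

Baseline: A→J→P→R→Z = 4+2+4+4+8 = 22 → 22 weeks.
Since P is critical, the +2 change carries straight to that chain (now 24 weeks).
That remains the longest chain; total 24 weeks.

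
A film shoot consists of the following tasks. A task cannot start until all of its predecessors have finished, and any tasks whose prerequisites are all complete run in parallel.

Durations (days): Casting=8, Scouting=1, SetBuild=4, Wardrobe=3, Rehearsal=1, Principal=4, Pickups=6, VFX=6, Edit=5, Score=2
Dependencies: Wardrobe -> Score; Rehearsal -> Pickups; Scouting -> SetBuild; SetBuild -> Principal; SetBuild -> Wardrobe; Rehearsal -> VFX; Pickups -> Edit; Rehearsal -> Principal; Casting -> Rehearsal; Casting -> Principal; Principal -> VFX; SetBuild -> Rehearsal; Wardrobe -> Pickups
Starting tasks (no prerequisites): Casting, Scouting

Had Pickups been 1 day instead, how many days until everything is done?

19

Baseline: Casting→Rehearsal→Pickups→Edit = 8+1+6+5 = 20 → 20 days.
Pickups lies on that path, so at 1 day the path becomes 15 days.
The binding chain switches to Casting→Rehearsal→Principal→VFX = 8+1+4+6 = 19; finish 19 days.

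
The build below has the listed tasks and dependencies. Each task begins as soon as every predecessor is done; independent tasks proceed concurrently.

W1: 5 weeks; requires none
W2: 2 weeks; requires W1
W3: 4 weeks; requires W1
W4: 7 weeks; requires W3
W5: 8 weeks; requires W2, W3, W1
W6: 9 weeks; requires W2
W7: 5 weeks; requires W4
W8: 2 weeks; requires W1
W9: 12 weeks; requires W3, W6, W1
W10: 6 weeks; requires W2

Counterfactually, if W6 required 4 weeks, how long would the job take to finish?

Critical path before the change: W1→W2→W6→W9 = 5+2+9+12 = 28 giving 28 weeks.
W6 lies on that path, so at 4 weeks the path becomes 23 weeks.
That remains the longest chain; total 23 weeks.

23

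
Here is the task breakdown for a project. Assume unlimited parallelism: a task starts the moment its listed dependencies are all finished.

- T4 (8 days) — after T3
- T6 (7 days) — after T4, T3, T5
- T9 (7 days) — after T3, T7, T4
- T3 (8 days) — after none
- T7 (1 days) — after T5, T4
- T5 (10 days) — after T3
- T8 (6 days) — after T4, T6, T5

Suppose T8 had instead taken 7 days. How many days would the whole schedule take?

Critical path before the change: T3→T5→T6→T8 = 8+10+7+6 = 31 giving 31 days.
Since T8 is critical, the +1 change carries straight to that chain (now 32 days).
No other chain overtakes it, so the finish is 32 days.

32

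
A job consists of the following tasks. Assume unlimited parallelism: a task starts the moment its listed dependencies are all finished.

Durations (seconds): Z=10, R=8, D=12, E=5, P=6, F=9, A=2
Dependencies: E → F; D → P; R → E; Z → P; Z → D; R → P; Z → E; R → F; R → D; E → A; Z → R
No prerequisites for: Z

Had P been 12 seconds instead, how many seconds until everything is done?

Baseline: Z→R→D→P = 10+8+12+6 = 36 → 36 seconds.
P is on the critical path; changing it to 12 makes that path 42 seconds.
No other chain overtakes it, so the finish is 42 seconds.

42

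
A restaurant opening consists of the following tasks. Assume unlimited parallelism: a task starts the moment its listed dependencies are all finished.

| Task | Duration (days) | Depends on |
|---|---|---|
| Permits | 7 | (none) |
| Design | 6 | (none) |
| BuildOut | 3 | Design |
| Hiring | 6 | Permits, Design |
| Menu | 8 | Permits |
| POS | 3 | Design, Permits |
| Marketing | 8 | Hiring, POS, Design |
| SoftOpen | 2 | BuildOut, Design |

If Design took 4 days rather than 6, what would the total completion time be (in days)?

The binding path is Permits→Hiring→Marketing = 7+6+8 = 21; finish at 21 days.
Design has 1 day of float (longest path through it is 20).
No other chain overtakes it, so the finish is 21 days.

21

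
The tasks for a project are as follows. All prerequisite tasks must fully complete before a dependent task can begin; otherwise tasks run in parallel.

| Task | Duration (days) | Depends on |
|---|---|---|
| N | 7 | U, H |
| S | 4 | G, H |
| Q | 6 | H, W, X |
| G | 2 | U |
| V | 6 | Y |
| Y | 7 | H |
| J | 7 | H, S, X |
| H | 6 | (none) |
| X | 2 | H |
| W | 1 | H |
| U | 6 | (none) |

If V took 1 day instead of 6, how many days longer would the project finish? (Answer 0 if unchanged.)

0

Critical path before the change: H→Y→V = 6+7+6 = 19 giving 19 days.
V lies on that path, so at 1 day the path becomes 14 days.
New critical path: U→G→S→J = 6+2+4+7 = 19 ⇒ 19 days.
Change in finish: 19 − 19 = +0 days.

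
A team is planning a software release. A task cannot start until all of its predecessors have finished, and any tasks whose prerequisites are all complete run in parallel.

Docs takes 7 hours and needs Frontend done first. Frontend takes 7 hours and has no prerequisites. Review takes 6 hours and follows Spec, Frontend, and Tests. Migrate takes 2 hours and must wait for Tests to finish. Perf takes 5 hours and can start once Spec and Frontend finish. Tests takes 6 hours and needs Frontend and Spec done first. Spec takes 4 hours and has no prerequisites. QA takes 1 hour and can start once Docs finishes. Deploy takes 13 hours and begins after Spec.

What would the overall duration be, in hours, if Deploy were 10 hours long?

Critical path before the change: Frontend→Tests→Review = 7+6+6 = 19 giving 19 hours.
The longest path through Deploy is only 17 hours, so Deploy has float 2.
The critical path is still Frontend→Tests→Review; finish is now 19 hours.

19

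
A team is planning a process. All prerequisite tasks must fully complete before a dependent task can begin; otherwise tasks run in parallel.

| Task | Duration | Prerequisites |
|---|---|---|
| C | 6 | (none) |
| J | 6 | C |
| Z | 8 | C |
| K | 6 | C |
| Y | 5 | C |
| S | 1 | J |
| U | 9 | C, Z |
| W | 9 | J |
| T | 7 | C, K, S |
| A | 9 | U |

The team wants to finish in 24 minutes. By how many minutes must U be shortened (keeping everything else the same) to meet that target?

Current finish: 32 minutes; target: 24.
U is on every critical path, so each minute cut from U cuts the finish by one (this holds down to a finish of 24).
Need 32 − 24 = 8 minutes off U → U becomes 1 minute, finish becomes 24.

8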